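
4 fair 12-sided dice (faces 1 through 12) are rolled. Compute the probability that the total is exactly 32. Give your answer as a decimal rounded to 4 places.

0.0400

There are 12^4 = 20736 equally likely outcomes.
The number of ordered 4-tuples from {1,…,12} summing to 32 is 829.
P(sum = 32) = 829/20736 ≈ 0.0400.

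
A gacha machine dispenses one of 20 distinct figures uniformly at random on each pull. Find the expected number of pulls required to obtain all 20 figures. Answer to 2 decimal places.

71.95

After i distinct types are collected, each trial gives a new one with probability (20−i)/20, so the expected wait for the next new type is 20/(20−i).
E = 20/20 + 20/19 + 20/18 + 20/17 + 20/16 + 20/15 + 20/14 + 20/13 + 20/12 + 20/11 + 20/10 + 20/9 + 20/8 + 20/7 + 20/6 + 20/5 + 20/4 + 20/3 + 20/2 + 20/1 = 279175675/3879876 ≈ 71.95.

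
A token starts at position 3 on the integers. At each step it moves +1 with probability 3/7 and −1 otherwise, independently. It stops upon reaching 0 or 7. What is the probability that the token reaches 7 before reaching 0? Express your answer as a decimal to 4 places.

Let r = q/p = (4/7)/(3/7) = 4/3. The recurrence P(i) = p·P(i+1) + q·P(i−1) with P(0)=0, P(7)=1 gives P(i) = (1 − r^i)/(1 − r^7).
P(3) = (1 − (4/3)^3) / (1 − (4/3)^7) = 2997/14197 ≈ 0.2111.

0.2111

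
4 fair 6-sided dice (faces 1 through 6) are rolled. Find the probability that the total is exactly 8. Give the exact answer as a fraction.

35/1296

There are 6^4 = 1296 equally likely outcomes.
The number of ordered 4-tuples from {1,…,6} summing to 8 is 35.
P(sum = 8) = 35/1296.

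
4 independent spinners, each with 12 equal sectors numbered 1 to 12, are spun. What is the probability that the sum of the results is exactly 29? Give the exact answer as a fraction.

265/5184

There are 12^4 = 20736 equally likely outcomes.
The number of ordered 4-tuples from {1,…,12} summing to 29 is 1060.
P(sum = 29) = 1060/20736 = 265/5184.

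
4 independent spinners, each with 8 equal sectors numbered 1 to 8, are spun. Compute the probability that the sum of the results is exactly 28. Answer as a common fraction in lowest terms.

35/4096

There are 8^4 = 4096 equally likely outcomes.
The number of ordered 4-tuples from {1,…,8} summing to 28 is 35.
P(sum = 28) = 35/4096.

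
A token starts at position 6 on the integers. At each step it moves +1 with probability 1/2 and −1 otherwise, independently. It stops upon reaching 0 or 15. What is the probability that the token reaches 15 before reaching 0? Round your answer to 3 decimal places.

0.400

With a fair step, P(i) = ½P(i−1) + ½P(i+1) with P(0)=0, P(15)=1 has the linear solution P(i) = i/15.
P(6) = 6/15 = 2/5 ≈ 0.400.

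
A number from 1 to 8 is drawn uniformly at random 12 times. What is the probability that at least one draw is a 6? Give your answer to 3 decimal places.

0.799

P(no draw is a 6) = (7/8)^12 ≈ 0.201.
P(at least one) = 1 − 0.201 = 0.799.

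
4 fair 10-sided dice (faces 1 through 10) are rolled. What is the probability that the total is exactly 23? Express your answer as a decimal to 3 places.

There are 10^4 = 10000 equally likely outcomes.
The number of ordered 4-tuples from {1,…,10} summing to 23 is 660.
P(sum = 23) = 660/10000 = 33/500 ≈ 0.066.

0.066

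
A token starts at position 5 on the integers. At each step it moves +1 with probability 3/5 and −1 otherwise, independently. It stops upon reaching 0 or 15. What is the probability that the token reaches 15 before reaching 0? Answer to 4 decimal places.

Let r = q/p = (2/5)/(3/5) = 2/3. The recurrence P(i) = p·P(i+1) + q·P(i−1) with P(0)=0, P(15)=1 gives P(i) = (1 − r^i)/(1 − r^15).
P(5) = (1 − (2/3)^5) / (1 − (2/3)^15) = 59049/67849 ≈ 0.8703.

0.8703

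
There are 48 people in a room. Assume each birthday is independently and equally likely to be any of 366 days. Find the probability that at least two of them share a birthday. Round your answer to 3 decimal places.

0.960

It's easier to compute the probability that all 48 are distinct.
P(all distinct) = 366/366 · 365/366 · ··· · 319/366 ≈ 0.040.
So the probability of at least one match is 1 − 0.040 = 0.960.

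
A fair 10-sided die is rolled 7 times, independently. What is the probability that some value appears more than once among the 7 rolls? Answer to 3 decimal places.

P(all 7 different) = 10/10 · 9/10 · ··· · 4/10 ≈ 0.060.
P(at least two equal) = 1 − 0.060 = 0.940.

0.940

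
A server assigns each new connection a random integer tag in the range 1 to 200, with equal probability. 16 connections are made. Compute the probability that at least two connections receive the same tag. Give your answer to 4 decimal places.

It's easier to compute the probability that all 16 are distinct.
P(all distinct) = 200/200 · 199/200 · ··· · 185/200 ≈ 0.5400.
So the probability of at least one match is 1 − 0.5400 = 0.4600.

0.4600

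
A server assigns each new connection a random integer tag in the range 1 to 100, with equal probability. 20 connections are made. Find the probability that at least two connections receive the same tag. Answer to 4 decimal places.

0.8696

It's easier to compute the probability that all 20 are distinct.
P(all distinct) = 100/100 · 99/100 · ··· · 81/100 ≈ 0.1304.
So the probability of at least one match is 1 − 0.1304 = 0.8696.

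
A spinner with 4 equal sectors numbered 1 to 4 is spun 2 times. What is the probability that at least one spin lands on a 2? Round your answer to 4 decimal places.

P(no spin lands on a 2) = (3/4)^2 ≈ 0.5625.
P(at least one) = 1 − 0.5625 = 0.4375.

0.4375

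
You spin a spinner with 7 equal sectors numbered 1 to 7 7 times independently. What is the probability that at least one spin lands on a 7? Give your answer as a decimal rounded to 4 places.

0.6601

P(no spin lands on a 7) = (6/7)^7 ≈ 0.3399.
P(at least one) = 1 − 0.3399 = 0.6601.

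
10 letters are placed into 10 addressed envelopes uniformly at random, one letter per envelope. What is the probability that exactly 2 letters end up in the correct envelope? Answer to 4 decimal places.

0.1839

Choose which 2 of the 10 are fixed: C(10,2) = 45 ways.
The remaining 8 must have no fixed point: D(8) = 14833.
P = 45·14833/3628800 = 2119/11520 ≈ 0.1839.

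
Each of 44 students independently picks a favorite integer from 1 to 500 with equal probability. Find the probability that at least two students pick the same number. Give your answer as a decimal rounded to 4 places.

It's easier to compute the probability that all 44 are distinct.
P(all distinct) = 500/500 · 499/500 · ··· · 457/500 ≈ 0.1424.
So the probability of at least one match is 1 − 0.1424 = 0.8576.

0.8576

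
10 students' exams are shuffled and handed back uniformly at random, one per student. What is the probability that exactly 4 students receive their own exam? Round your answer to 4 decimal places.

0.0153

Choose which 4 of the 10 are fixed: C(10,4) = 210 ways.
The remaining 6 must have no fixed point: D(6) = 265.
P = 210·265/3628800 = 53/3456 ≈ 0.0153.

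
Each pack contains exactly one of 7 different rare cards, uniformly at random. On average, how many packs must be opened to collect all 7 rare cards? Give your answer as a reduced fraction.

363/20

After i distinct types are collected, each trial gives a new one with probability (7−i)/7, so the expected wait for the next new type is 7/(7−i).
E = 7/7 + 7/6 + 7/5 + 7/4 + 7/3 + 7/2 + 7/1 = 363/20.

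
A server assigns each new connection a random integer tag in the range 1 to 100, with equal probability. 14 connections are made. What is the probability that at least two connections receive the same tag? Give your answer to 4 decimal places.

0.6148

It's easier to compute the probability that all 14 are distinct.
P(all distinct) = 100/100 · 99/100 · ··· · 87/100 ≈ 0.3852.
So the probability of at least one match is 1 − 0.3852 = 0.6148.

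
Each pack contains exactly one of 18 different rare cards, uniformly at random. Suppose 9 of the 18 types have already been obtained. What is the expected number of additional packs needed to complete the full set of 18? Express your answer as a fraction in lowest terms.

7129/140

Starting from 9 distinct types, each trial gives a new one with probability (18−i)/18 when i types are held, so the wait for the next new type is 18/(18−i).
E = 18/9 + 18/8 + 18/7 + 18/6 + 18/5 + 18/4 + 18/3 + 18/2 + 18/1 = 7129/140.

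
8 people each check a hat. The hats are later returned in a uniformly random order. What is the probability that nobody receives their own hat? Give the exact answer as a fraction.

This is the derangement probability: permutations of 8 with no fixed point.
D(8) = 8! · (1 − 1/1! + 1/2! − ··· + (−1)^8/8!) = 14833.
P = 14833/40320 = 2119/5760.

2119/5760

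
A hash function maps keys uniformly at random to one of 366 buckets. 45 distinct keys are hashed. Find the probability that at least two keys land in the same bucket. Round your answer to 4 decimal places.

0.9405

It's easier to compute the probability that all 45 are distinct.
P(all distinct) = 366/366 · 365/366 · ··· · 322/366 ≈ 0.0595.
So the probability of at least one match is 1 − 0.0595 = 0.9405.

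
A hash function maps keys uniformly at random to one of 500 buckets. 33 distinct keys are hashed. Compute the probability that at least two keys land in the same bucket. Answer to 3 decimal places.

It's easier to compute the probability that all 33 are distinct.
P(all distinct) = 500/500 · 499/500 · ··· · 468/500 ≈ 0.340.
So the probability of at least one match is 1 − 0.340 = 0.660.

0.660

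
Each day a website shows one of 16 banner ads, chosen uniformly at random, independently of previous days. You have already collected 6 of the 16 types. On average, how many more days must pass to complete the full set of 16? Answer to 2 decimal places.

Starting from 6 distinct types, each trial gives a new one with probability (16−i)/16 when i types are held, so the wait for the next new type is 16/(16−i).
E = 16/10 + 16/9 + 16/8 + 16/7 + 16/6 + 16/5 + 16/4 + 16/3 + 16/2 + 16/1 = 14762/315 ≈ 46.86.

46.86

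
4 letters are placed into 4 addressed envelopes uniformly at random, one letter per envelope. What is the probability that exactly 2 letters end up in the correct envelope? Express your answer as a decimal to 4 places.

0.2500

Choose which 2 of the 4 are fixed: C(4,2) = 6 ways.
The remaining 2 must have no fixed point: D(2) = 1.
P = 6·1/24 = 1/4 ≈ 0.2500.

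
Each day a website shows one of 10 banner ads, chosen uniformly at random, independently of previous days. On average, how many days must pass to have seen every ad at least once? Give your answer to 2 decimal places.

29.29

After i distinct types are collected, each trial gives a new one with probability (10−i)/10, so the expected wait for the next new type is 10/(10−i).
E = 10/10 + 10/9 + 10/8 + 10/7 + 10/6 + 10/5 + 10/4 + 10/3 + 10/2 + 10/1 = 7381/252 ≈ 29.29.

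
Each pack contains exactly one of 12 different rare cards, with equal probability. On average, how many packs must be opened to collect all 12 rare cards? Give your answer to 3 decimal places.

37.239

After i distinct types are collected, each trial gives a new one with probability (12−i)/12, so the expected wait for the next new type is 12/(12−i).
E = 12/12 + 12/11 + 12/10 + 12/9 + 12/8 + 12/7 + 12/6 + 12/5 + 12/4 + 12/3 + 12/2 + 12/1 = 86021/2310 ≈ 37.239.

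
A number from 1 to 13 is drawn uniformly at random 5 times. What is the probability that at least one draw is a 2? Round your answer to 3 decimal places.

P(no draw is a 2) = (12/13)^5 ≈ 0.670.
P(at least one) = 1 − 0.670 = 0.330.

0.330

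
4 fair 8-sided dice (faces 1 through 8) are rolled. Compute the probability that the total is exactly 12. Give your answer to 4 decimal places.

There are 8^4 = 4096 equally likely outcomes.
The number of ordered 4-tuples from {1,…,8} summing to 12 is 161.
P(sum = 12) = 161/4096 ≈ 0.0393.

0.0393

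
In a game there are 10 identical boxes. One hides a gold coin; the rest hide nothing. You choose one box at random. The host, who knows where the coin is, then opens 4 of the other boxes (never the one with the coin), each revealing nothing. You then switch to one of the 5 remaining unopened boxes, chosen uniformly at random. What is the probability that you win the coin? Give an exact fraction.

9/50

Your original box holds the coin with probability 1/10, so the other 9 collectively hold it with probability 9/10.
The host can always find 4 empty boxes to open, so the reveals don't change that 9/10; it is now spread over the 5 remaining unopened boxes.
P(win by switching) = (9/10) · (1/5) = 9/50.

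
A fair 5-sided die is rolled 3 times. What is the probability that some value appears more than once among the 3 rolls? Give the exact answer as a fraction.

P(all 3 different) = 5/5 · 4/5 · ··· · 3/5 = 12/25.
P(at least two equal) = 1 − 12/25 = 13/25.

13/25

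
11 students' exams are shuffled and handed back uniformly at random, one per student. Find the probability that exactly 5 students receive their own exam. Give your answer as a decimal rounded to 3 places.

Choose which 5 of the 11 are fixed: C(11,5) = 462 ways.
The remaining 6 must have no fixed point: D(6) = 265.
P = 462·265/39916800 = 53/17280 ≈ 0.003.

0.003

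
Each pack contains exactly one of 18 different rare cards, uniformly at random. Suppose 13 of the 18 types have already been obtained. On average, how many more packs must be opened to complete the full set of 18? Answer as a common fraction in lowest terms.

Starting from 13 distinct types, each trial gives a new one with probability (18−i)/18 when i types are held, so the wait for the next new type is 18/(18−i).
E = 18/5 + 18/4 + 18/3 + 18/2 + 18/1 = 411/10.

411/10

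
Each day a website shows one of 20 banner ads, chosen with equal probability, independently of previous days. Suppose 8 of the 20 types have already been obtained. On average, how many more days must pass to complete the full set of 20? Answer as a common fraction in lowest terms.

86021/1386

Starting from 8 distinct types, each trial gives a new one with probability (20−i)/20 when i types are held, so the wait for the next new type is 20/(20−i).
E = 20/12 + 20/11 + 20/10 + 20/9 + 20/8 + 20/7 + 20/6 + 20/5 + 20/4 + 20/3 + 20/2 + 20/1 = 86021/1386.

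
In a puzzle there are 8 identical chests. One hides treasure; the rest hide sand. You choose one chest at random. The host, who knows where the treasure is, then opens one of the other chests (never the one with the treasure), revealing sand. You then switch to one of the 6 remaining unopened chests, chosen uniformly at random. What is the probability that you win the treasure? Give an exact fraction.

7/48

Your original chest holds the treasure with probability 1/8, so the other 7 collectively hold it with probability 7/8.
The host can always find an empty chest to open, so this doesn't change that 7/8; it is now spread over the 6 remaining unopened chests.
P(win by switching) = (7/8) · (1/6) = 7/48.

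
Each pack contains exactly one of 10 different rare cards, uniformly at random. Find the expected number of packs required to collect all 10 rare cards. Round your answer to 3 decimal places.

29.290

After i distinct types are collected, each trial gives a new one with probability (10−i)/10, so the expected wait for the next new type is 10/(10−i).
E = 10/10 + 10/9 + 10/8 + 10/7 + 10/6 + 10/5 + 10/4 + 10/3 + 10/2 + 10/1 = 7381/252 ≈ 29.290.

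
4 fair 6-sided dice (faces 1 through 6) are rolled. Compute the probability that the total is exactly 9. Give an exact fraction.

There are 6^4 = 1296 equally likely outcomes.
The number of ordered 4-tuples from {1,…,6} summing to 9 is 56.
P(sum = 9) = 56/1296 = 7/162.

7/162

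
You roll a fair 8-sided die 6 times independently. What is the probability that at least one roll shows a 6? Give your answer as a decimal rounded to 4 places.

0.5512

P(no roll shows a 6) = (7/8)^6 ≈ 0.4488.
P(at least one) = 1 − 0.4488 = 0.5512.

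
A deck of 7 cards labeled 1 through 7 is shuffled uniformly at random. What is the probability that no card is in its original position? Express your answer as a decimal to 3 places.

This is the derangement probability: permutations of 7 with no fixed point.
D(7) = 7! · (1 − 1/1! + 1/2! − ··· + (−1)^7/7!) = 1854.
P = 1854/5040 = 103/280 ≈ 0.368.

0.368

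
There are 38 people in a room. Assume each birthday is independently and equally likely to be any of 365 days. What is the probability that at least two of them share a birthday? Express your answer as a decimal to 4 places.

0.8641

It's easier to compute the probability that all 38 are distinct.
P(all distinct) = 365/365 · 364/365 · ··· · 328/365 ≈ 0.1359.
So the probability of at least one match is 1 − 0.1359 = 0.8641.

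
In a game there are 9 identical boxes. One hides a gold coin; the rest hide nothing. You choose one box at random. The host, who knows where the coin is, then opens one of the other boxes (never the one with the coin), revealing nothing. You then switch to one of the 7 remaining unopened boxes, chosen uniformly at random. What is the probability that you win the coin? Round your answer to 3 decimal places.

0.127

Your original box holds the coin with probability 1/9, so the other 8 collectively hold it with probability 8/9.
The host can always find an empty box to open, so this doesn't change that 8/9; it is now spread over the 7 remaining unopened boxes.
P(win by switching) = (8/9) · (1/7) = 8/63 ≈ 0.127.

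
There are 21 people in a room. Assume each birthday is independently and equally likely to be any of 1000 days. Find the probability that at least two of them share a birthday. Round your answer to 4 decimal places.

0.1906

It's easier to compute the probability that all 21 are distinct.
P(all distinct) = 1000/1000 · 999/1000 · ··· · 980/1000 ≈ 0.8094.
So the probability of at least one match is 1 − 0.8094 = 0.1906.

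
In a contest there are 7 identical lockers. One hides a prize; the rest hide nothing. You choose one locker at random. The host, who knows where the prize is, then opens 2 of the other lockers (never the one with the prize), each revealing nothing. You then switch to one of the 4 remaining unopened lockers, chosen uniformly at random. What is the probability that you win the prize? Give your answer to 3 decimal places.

Your original locker holds the prize with probability 1/7, so the other 6 collectively hold it with probability 6/7.
The host can always find 2 empty lockers to open, so the reveals don't change that 6/7; it is now spread over the 4 remaining unopened lockers.
P(win by switching) = (6/7) · (1/4) = 3/14 ≈ 0.214.

0.214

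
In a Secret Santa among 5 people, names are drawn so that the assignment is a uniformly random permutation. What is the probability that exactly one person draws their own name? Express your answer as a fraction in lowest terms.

Choose which one is fixed: C(5,1) = 5 ways.
The remaining 4 must have no fixed point: D(4) = 9.
P = 5·9/120 = 3/8.

3/8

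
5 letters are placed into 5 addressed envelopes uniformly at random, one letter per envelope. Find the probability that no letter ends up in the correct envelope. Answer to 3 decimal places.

This is the derangement probability: permutations of 5 with no fixed point.
D(5) = 5! · (1 − 1/1! + 1/2! − ··· + (−1)^5/5!) = 44.
P = 44/120 = 11/30 ≈ 0.367.

0.367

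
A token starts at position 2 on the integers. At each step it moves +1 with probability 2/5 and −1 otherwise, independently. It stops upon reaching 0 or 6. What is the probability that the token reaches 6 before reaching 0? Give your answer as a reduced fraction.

16/133

Let r = q/p = (3/5)/(2/5) = 3/2. The recurrence P(i) = p·P(i+1) + q·P(i−1) with P(0)=0, P(6)=1 gives P(i) = (1 − r^i)/(1 − r^6).
P(2) = (1 − (3/2)^2) / (1 − (3/2)^6) = 16/133.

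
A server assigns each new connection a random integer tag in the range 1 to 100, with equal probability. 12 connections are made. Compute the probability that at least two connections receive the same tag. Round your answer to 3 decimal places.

It's easier to compute the probability that all 12 are distinct.
P(all distinct) = 100/100 · 99/100 · ··· · 89/100 ≈ 0.503.
So the probability of at least one match is 1 − 0.503 = 0.497.

0.497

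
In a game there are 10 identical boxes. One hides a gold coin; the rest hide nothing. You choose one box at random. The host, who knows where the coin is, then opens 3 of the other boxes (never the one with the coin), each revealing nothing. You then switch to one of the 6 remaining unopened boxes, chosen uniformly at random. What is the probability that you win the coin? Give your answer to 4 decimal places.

Your original box holds the coin with probability 1/10, so the other 9 collectively hold it with probability 9/10.
The host can always find 3 empty boxes to open, so the reveals don't change that 9/10; it is now spread over the 6 remaining unopened boxes.
P(win by switching) = (9/10) · (1/6) = 3/20 ≈ 0.1500.

0.1500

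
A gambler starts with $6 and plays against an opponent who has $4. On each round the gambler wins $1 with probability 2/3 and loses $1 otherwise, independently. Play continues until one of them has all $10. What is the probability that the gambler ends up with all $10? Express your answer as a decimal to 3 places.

0.985

Let r = q/p = (1/3)/(2/3) = 1/2. The recurrence P(i) = p·P(i+1) + q·P(i−1) with P(0)=0, P(10)=1 gives P(i) = (1 − r^i)/(1 − r^10).
P(6) = (1 − (1/2)^6) / (1 − (1/2)^10) = 336/341 ≈ 0.985.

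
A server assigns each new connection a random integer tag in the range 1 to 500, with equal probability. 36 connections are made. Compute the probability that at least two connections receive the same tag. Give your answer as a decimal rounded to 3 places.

0.725

It's easier to compute the probability that all 36 are distinct.
P(all distinct) = 500/500 · 499/500 · ··· · 465/500 ≈ 0.275.
So the probability of at least one match is 1 − 0.275 = 0.725.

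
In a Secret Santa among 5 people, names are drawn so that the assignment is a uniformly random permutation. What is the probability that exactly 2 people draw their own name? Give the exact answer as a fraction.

Choose which 2 of the 5 are fixed: C(5,2) = 10 ways.
The remaining 3 must have no fixed point: D(3) = 2.
P = 10·2/120 = 1/6.

1/6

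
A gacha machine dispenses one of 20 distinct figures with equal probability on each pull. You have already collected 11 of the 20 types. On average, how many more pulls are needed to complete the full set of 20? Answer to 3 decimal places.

56.579

Starting from 11 distinct types, each trial gives a new one with probability (20−i)/20 when i types are held, so the wait for the next new type is 20/(20−i).
E = 20/9 + 20/8 + 20/7 + 20/6 + 20/5 + 20/4 + 20/3 + 20/2 + 20/1 = 7129/126 ≈ 56.579.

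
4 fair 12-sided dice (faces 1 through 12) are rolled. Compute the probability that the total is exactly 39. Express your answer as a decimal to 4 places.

0.0106

There are 12^4 = 20736 equally likely outcomes.
The number of ordered 4-tuples from {1,…,12} summing to 39 is 220.
P(sum = 39) = 220/20736 = 55/5184 ≈ 0.0106.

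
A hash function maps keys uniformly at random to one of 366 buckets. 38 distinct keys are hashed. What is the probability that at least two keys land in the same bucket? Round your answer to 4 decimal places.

0.8633

It's easier to compute the probability that all 38 are distinct.
P(all distinct) = 366/366 · 365/366 · ··· · 329/366 ≈ 0.1367.
So the probability of at least one match is 1 − 0.1367 = 0.8633.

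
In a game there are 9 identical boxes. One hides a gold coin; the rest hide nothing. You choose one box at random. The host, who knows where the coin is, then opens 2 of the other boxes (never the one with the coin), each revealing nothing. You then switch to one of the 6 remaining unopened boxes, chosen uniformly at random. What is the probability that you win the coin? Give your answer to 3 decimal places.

0.148

Your original box holds the coin with probability 1/9, so the other 8 collectively hold it with probability 8/9.
The host can always find 2 empty boxes to open, so the reveals don't change that 8/9; it is now spread over the 6 remaining unopened boxes.
P(win by switching) = (8/9) · (1/6) = 4/27 ≈ 0.148.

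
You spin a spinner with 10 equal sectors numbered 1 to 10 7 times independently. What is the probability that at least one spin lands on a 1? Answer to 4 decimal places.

0.5217

P(no spin lands on a 1) = (9/10)^7 ≈ 0.4783.
P(at least one) = 1 − 0.4783 = 0.5217.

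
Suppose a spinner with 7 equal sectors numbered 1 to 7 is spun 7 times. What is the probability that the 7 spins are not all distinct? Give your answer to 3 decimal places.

0.994

P(all 7 different) = 7/7 · 6/7 · ··· · 1/7 ≈ 0.006.
P(at least two equal) = 1 − 0.006 = 0.994.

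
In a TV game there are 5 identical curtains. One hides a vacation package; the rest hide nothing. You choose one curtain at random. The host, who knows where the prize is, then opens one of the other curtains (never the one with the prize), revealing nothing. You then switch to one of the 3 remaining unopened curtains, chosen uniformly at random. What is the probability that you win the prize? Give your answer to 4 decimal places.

0.2667

Your original curtain holds the prize with probability 1/5, so the other 4 collectively hold it with probability 4/5.
The host can always find an empty curtain to open, so this doesn't change that 4/5; it is now spread over the 3 remaining unopened curtains.
P(win by switching) = (4/5) · (1/3) = 4/15 ≈ 0.2667.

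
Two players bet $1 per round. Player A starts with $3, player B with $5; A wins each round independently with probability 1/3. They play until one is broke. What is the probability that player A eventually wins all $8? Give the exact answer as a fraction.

Let r = q/p = (2/3)/(1/3) = 2. The recurrence P(i) = p·P(i+1) + q·P(i−1) with P(0)=0, P(8)=1 gives P(i) = (1 − r^i)/(1 − r^8).
P(3) = (1 − (2)^3) / (1 − (2)^8) = 7/255.

7/255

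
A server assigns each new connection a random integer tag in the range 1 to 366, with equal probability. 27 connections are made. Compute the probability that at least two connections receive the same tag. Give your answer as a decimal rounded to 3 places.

0.626

It's easier to compute the probability that all 27 are distinct.
P(all distinct) = 366/366 · 365/366 · ··· · 340/366 ≈ 0.374.
So the probability of at least one match is 1 − 0.374 = 0.626.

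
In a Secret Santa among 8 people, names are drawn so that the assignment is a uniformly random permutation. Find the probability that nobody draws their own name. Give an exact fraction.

This is the derangement probability: permutations of 8 with no fixed point.
D(8) = 8! · (1 − 1/1! + 1/2! − ··· + (−1)^8/8!) = 14833.
P = 14833/40320 = 2119/5760.

2119/5760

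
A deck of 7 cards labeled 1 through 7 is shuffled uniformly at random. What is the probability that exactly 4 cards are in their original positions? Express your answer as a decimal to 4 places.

Choose which 4 of the 7 are fixed: C(7,4) = 35 ways.
The remaining 3 must have no fixed point: D(3) = 2.
P = 35·2/5040 = 1/72 ≈ 0.0139.

0.0139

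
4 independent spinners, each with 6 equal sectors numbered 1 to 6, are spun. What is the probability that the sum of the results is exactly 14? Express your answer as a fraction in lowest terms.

73/648

There are 6^4 = 1296 equally likely outcomes.
The number of ordered 4-tuples from {1,…,6} summing to 14 is 146.
P(sum = 14) = 146/1296 = 73/648.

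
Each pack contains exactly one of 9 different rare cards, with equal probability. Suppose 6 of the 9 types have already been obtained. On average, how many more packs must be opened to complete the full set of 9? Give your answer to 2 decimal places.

Starting from 6 distinct types, each trial gives a new one with probability (9−i)/9 when i types are held, so the wait for the next new type is 9/(9−i).
E = 9/3 + 9/2 + 9/1 = 33/2 ≈ 16.50.

16.50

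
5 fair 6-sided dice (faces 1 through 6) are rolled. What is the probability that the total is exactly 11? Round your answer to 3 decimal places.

0.026

There are 6^5 = 7776 equally likely outcomes.
The number of ordered 5-tuples from {1,…,6} summing to 11 is 205.
P(sum = 11) = 205/7776 ≈ 0.026.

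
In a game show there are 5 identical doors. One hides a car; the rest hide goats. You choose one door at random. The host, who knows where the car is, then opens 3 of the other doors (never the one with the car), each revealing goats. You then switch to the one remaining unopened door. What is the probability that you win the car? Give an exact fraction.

Your original door holds the car with probability 1/5, so the other 4 collectively hold it with probability 4/5.
The host can always find 3 empty doors to open, so the reveals don't change that 4/5; it is now spread over the 1 remaining unopened door.
P(win by switching) = (4/5) · (1/1) = 4/5.

4/5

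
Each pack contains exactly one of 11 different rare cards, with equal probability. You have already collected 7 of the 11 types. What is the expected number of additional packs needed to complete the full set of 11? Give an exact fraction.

275/12

Starting from 7 distinct types, each trial gives a new one with probability (11−i)/11 when i types are held, so the wait for the next new type is 11/(11−i).
E = 11/4 + 11/3 + 11/2 + 11/1 = 275/12.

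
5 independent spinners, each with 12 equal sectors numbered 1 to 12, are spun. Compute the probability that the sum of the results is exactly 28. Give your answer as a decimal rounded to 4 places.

0.0431

There are 12^5 = 248832 equally likely outcomes.
The number of ordered 5-tuples from {1,…,12} summing to 28 is 10725.
P(sum = 28) = 10725/248832 = 3575/82944 ≈ 0.0431.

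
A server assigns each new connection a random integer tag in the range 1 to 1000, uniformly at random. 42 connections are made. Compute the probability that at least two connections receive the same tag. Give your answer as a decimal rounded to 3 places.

It's easier to compute the probability that all 42 are distinct.
P(all distinct) = 1000/1000 · 999/1000 · ··· · 959/1000 ≈ 0.418.
So the probability of at least one match is 1 − 0.418 = 0.582.

0.582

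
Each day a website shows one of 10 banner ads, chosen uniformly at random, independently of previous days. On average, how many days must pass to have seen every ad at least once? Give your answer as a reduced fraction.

7381/252

After i distinct types are collected, each trial gives a new one with probability (10−i)/10, so the expected wait for the next new type is 10/(10−i).
E = 10/10 + 10/9 + 10/8 + 10/7 + 10/6 + 10/5 + 10/4 + 10/3 + 10/2 + 10/1 = 7381/252.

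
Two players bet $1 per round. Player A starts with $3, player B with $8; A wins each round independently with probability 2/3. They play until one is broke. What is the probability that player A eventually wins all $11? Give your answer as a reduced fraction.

1792/2047

Let r = q/p = (1/3)/(2/3) = 1/2. The recurrence P(i) = p·P(i+1) + q·P(i−1) with P(0)=0, P(11)=1 gives P(i) = (1 − r^i)/(1 − r^11).
P(3) = (1 − (1/2)^3) / (1 − (1/2)^11) = 1792/2047.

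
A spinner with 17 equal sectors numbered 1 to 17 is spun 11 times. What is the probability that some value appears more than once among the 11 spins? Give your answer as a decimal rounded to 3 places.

0.986

P(all 11 different) = 17/17 · 16/17 · ··· · 7/17 ≈ 0.014.
P(at least two equal) = 1 − 0.014 = 0.986.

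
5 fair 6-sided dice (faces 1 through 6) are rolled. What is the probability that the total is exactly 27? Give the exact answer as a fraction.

35/7776

There are 6^5 = 7776 equally likely outcomes.
The number of ordered 5-tuples from {1,…,6} summing to 27 is 35.
P(sum = 27) = 35/7776.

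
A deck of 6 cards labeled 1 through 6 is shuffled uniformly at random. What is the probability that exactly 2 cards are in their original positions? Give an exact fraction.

3/16

Choose which 2 of the 6 are fixed: C(6,2) = 15 ways.
The remaining 4 must have no fixed point: D(4) = 9.
P = 15·9/720 = 3/16.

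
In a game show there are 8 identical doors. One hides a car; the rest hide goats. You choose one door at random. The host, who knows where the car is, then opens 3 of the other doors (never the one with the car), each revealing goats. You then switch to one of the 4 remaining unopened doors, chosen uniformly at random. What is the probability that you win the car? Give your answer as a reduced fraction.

Your original door holds the car with probability 1/8, so the other 7 collectively hold it with probability 7/8.
The host can always find 3 empty doors to open, so the reveals don't change that 7/8; it is now spread over the 4 remaining unopened doors.
P(win by switching) = (7/8) · (1/4) = 7/32.

7/32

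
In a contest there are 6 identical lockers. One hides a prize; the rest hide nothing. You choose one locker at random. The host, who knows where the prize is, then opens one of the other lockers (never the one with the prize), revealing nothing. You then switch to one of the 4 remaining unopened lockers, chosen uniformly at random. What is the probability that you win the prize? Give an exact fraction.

Your original locker holds the prize with probability 1/6, so the other 5 collectively hold it with probability 5/6.
The host can always find an empty locker to open, so this doesn't change that 5/6; it is now spread over the 4 remaining unopened lockers.
P(win by switching) = (5/6) · (1/4) = 5/24.

5/24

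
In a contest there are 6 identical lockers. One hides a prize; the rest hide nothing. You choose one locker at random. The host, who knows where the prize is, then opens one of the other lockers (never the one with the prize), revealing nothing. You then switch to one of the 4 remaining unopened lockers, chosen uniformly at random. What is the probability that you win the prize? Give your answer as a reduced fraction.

5/24

Your original locker holds the prize with probability 1/6, so the other 5 collectively hold it with probability 5/6.
The host can always find an empty locker to open, so this doesn't change that 5/6; it is now spread over the 4 remaining unopened lockers.
P(win by switching) = (5/6) · (1/4) = 5/24.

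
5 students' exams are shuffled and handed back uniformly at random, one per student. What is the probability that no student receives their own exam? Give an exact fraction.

This is the derangement probability: permutations of 5 with no fixed point.
D(5) = 5! · (1 − 1/1! + 1/2! − ··· + (−1)^5/5!) = 44.
P = 44/120 = 11/30.

11/30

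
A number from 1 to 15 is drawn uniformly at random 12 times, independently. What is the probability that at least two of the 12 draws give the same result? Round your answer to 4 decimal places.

P(all 12 different) = 15/15 · 14/15 · ··· · 4/15 ≈ 0.0017.
P(at least two equal) = 1 − 0.0017 = 0.9983.

0.9983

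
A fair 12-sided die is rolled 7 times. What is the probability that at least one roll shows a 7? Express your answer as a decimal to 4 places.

0.4561

P(no roll shows a 7) = (11/12)^7 ≈ 0.5439.
P(at least one) = 1 − 0.5439 = 0.4561.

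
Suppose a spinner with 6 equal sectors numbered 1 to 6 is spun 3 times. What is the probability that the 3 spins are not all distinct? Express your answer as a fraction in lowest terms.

4/9

P(all 3 different) = 6/6 · 5/6 · ··· · 4/6 = 5/9.
P(at least two equal) = 1 − 5/9 = 4/9.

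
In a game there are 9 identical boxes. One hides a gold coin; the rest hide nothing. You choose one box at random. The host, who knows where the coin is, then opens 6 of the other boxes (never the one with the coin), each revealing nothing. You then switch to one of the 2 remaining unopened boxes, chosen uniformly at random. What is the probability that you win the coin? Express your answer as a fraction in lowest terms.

4/9

Your original box holds the coin with probability 1/9, so the other 8 collectively hold it with probability 8/9.
The host can always find 6 empty boxes to open, so the reveals don't change that 8/9; it is now spread over the 2 remaining unopened boxes.
P(win by switching) = (8/9) · (1/2) = 4/9.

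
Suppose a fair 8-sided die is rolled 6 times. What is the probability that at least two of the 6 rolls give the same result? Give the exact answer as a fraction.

3781/4096

P(all 6 different) = 8/8 · 7/8 · ··· · 3/8 = 315/4096.
P(at least two equal) = 1 − 315/4096 = 3781/4096.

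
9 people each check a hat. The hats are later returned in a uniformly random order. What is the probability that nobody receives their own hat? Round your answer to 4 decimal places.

0.3679

This is the derangement probability: permutations of 9 with no fixed point.
D(9) = 9! · (1 − 1/1! + 1/2! − ··· + (−1)^9/9!) = 133496.
P = 133496/362880 = 16687/45360 ≈ 0.3679.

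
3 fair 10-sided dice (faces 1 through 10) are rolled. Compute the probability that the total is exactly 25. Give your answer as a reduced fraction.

21/1000

There are 10^3 = 1000 equally likely outcomes.
The number of ordered 3-tuples from {1,…,10} summing to 25 is 21.
P(sum = 25) = 21/1000.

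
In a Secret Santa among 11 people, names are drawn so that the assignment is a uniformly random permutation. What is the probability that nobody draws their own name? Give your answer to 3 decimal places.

This is the derangement probability: permutations of 11 with no fixed point.
D(11) = 11! · (1 − 1/1! + 1/2! − ··· + (−1)^11/11!) = 14684570.
P = 14684570/39916800 = 1468457/3991680 ≈ 0.368.

0.368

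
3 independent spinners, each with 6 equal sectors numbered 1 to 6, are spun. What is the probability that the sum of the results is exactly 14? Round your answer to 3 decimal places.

There are 6^3 = 216 equally likely outcomes.
The number of ordered 3-tuples from {1,…,6} summing to 14 is 15.
P(sum = 14) = 15/216 = 5/72 ≈ 0.069.

0.069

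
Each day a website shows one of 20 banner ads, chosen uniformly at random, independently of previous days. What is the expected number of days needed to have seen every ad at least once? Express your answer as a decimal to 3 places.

After i distinct types are collected, each trial gives a new one with probability (20−i)/20, so the expected wait for the next new type is 20/(20−i).
E = 20/20 + 20/19 + 20/18 + 20/17 + 20/16 + 20/15 + 20/14 + 20/13 + 20/12 + 20/11 + 20/10 + 20/9 + 20/8 + 20/7 + 20/6 + 20/5 + 20/4 + 20/3 + 20/2 + 20/1 = 279175675/3879876 ≈ 71.955.

71.955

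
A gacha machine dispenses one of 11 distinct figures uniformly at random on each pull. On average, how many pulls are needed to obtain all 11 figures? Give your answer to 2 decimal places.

After i distinct types are collected, each trial gives a new one with probability (11−i)/11, so the expected wait for the next new type is 11/(11−i).
E = 11/11 + 11/10 + 11/9 + 11/8 + 11/7 + 11/6 + 11/5 + 11/4 + 11/3 + 11/2 + 11/1 = 83711/2520 ≈ 33.22.

33.22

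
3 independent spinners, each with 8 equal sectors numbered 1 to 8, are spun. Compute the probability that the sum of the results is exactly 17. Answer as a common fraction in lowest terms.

There are 8^3 = 512 equally likely outcomes.
The number of ordered 3-tuples from {1,…,8} summing to 17 is 36.
P(sum = 17) = 36/512 = 9/128.

9/128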